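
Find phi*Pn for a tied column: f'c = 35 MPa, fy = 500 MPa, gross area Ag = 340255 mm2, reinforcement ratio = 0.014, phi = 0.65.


Ast = rho * Ag = 0.014 * 340255 = 4763.57 mm2
phi*Pn = 0.65 * 0.80 * (0.85 * 35 * (340255 - 4763.57) + 500 * 4763.57) / 1000
= 6428.58 kN

6428.58


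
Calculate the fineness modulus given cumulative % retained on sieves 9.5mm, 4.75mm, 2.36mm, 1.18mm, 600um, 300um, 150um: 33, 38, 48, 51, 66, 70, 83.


FM = sum(cumulative % retained) / 100
= 389 / 100
= 3.89

3.89


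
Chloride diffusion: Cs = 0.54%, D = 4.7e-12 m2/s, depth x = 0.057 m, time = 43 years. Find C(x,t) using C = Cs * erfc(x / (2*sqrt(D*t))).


t_seconds = 43 * 365.25 * 24 * 3600 = 1356976800.0 s
arg = 0.057 / (2 * sqrt(4.7e-12 * 1356976800.0))
= 0.3569
erfc(0.3569) = 0.6138
C = 0.54 * 0.6138 = 0.3314%

0.3314


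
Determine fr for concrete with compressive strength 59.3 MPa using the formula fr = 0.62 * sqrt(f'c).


fr = 0.62 * sqrt(59.3)
= 4.774 MPa

4.774


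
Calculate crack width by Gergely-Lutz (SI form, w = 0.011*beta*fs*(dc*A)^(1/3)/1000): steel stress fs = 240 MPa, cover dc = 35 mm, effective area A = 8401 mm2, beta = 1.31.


w = 0.011 * beta * fs * (dc * A)^(1/3) / 1000
= 0.011 * 1.31 * 240 * (35 * 8401)^(1/3) / 1000
= 0.23 mm

0.23


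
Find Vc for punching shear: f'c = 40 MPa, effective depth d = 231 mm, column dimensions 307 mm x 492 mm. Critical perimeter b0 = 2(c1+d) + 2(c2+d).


b0 = 2*(307 + 231) + 2*(492 + 231) = 2522 mm
Vc = 0.33 * sqrt(40) * 2522 * 231 / 1000
= 1215.91 kN

1215.91


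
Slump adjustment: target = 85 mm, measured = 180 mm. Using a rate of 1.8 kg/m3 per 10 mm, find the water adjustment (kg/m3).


Difference = 85 - 180 = -95 mm
Water adjustment = -95 * 1.8 / 10 = -17.1 kg/m3

-17.1


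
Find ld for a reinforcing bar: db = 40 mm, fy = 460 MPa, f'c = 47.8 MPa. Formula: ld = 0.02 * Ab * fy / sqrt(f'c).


Ab = pi * 40^2 / 4 = 1256.637 mm2
ld = 0.02 * 1256.637 * 460 / sqrt(47.8)
= 1672.2 mm

1672.2


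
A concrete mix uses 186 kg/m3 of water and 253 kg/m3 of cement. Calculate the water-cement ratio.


w/c = water / cement
w/c = 186 / 253 = 0.735

0.735


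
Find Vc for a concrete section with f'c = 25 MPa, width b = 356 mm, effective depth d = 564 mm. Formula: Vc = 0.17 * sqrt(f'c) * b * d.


Vc = 0.17 * sqrt(25) * 356 * 564 / 1000
= 170.67 kN

170.67


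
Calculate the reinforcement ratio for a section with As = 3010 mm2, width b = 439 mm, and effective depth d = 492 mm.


rho = As / (b * d)
= 3010 / (439 * 492)
= 0.0139

0.0139


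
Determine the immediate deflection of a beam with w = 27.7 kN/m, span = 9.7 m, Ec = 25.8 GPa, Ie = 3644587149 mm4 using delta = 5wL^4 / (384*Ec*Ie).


Convert: L = 9.7 m = 9700 mm, Ec = 25.8 GPa = 25800 MPa
delta = 5 * 27.7 * 9700^4 / (384 * 25800 * 3644587149)
= 33.96 mm

33.96


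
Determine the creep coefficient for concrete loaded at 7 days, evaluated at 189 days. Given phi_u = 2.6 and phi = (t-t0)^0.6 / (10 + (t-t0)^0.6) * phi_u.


dt = 189 - 7 = 182
phi = 182^0.6 / (10 + 182^0.6) * 2.6
= 1.805

1.805


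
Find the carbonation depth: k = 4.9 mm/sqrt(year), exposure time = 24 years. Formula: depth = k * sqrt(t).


depth = k * sqrt(t)
= 4.9 * sqrt(24)
= 24.0 mm

24.0


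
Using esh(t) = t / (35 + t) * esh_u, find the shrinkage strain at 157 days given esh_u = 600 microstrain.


esh(157) = 157 / (35 + 157) * 600
= 157 / 192 * 600
= 490.6 microstrain

490.6


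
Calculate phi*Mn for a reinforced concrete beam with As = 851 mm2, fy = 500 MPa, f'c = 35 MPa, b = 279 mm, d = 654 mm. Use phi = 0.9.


a = As * fy / (0.85 * f'c * b)
= 851 * 500 / (0.85 * 35 * 279)
= 51.2635 mm
Mn = As * fy * (d - a/2) / 10^6
= 267.3707 kN-m
phi*Mn = 0.9 * 267.3707 = 240.63 kN-m

240.63


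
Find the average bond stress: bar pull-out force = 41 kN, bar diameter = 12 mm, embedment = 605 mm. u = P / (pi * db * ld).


u = P / (pi * db * ld)
= 41 * 1000 / (pi * 12 * 605)
= 1.798 MPa

1.798


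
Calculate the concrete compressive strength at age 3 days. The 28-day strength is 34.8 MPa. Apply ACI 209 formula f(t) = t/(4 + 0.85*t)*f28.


f(3) = 3 / (4 + 0.85 * 3) * 34.8
= 3 / 6.55 * 34.8
= 15.94 MPa

15.94


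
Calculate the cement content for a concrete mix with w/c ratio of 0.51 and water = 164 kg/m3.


Cement = water / (w/c)
= 164 / 0.51
= 321.6 kg/m3

321.6


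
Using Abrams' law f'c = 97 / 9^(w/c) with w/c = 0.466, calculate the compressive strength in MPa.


f'c = 97 / 9^0.466
= 97 / 2.784
= 34.84 MPa

34.84


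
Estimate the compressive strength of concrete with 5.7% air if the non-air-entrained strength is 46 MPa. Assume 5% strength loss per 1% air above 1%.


Strength loss = (5.7 - 1) * 5 = 23.5%
f'c = 46 * (1 - 23.5/100)
= 35.19 MPa

35.19


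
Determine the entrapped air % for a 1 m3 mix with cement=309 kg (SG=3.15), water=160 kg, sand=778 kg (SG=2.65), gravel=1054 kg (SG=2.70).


Vol cement = 309 / (3.15 * 1000) = 0.098095 m3
Vol water = 160 / 1000 = 0.16 m3
Vol sand = 778 / (2.65 * 1000) = 0.293585 m3
Vol gravel = 1054 / (2.70 * 1000) = 0.39037 m3
Total solid + water volume = 0.942051 m3
Air = (1 - 0.942051) * 100 = 5.79%

5.79


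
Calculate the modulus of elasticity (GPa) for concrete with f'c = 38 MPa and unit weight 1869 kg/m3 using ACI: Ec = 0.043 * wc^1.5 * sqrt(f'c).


Ec = 0.043 * 1869^1.5 * sqrt(38) / 1000
= 21.42 GPa

21.42


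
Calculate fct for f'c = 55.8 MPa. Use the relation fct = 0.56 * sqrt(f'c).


fct = 0.56 * sqrt(55.8)
= 0.56 * 7.47
= 4.183 MPa

4.183


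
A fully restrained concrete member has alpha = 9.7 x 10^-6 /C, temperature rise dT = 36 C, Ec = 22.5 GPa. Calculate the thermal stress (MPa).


sigma = alpha * dT * Ec
= 9.7e-6 * 36 * 22.5 * 1000
= 7.857 MPa

7.857


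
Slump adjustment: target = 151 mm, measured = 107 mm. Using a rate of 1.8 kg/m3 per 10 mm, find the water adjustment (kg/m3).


Difference = 151 - 107 = 44 mm
Water adjustment = 44 * 1.8 / 10 = 7.9 kg/m3

7.9


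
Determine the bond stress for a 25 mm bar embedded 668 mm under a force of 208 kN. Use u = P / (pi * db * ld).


u = P / (pi * db * ld)
= 208 * 1000 / (pi * 25 * 668)
= 3.965 MPa

3.965


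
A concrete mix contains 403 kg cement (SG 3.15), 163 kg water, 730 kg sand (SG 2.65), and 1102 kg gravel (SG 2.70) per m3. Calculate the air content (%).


Vol cement = 403 / (3.15 * 1000) = 0.127937 m3
Vol water = 163 / 1000 = 0.163 m3
Vol sand = 730 / (2.65 * 1000) = 0.275472 m3
Vol gravel = 1102 / (2.70 * 1000) = 0.408148 m3
Total solid + water volume = 0.974556 m3
Air = (1 - 0.974556) * 100 = 2.54%

2.54


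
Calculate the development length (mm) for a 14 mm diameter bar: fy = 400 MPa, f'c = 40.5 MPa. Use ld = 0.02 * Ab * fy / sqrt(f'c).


Ab = pi * 14^2 / 4 = 153.938 mm2
ld = 0.02 * 153.938 * 400 / sqrt(40.5)
= 193.5 mm

193.5


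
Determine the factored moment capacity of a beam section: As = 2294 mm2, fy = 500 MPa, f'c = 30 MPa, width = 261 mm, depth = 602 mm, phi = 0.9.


a = As * fy / (0.85 * f'c * b)
= 2294 * 500 / (0.85 * 30 * 261)
= 172.3387 mm
Mn = As * fy * (d - a/2) / 10^6
= 591.6578 kN-m
phi*Mn = 0.9 * 591.6578 = 532.49 kN-m

532.49


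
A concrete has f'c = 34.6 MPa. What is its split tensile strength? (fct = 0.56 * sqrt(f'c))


fct = 0.56 * sqrt(34.6)
= 0.56 * 5.882
= 3.294 MPa

3.294


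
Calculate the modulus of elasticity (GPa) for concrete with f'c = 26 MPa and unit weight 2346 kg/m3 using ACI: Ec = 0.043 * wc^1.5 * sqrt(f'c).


Ec = 0.043 * 2346^1.5 * sqrt(26) / 1000
= 24.91 GPa

24.91


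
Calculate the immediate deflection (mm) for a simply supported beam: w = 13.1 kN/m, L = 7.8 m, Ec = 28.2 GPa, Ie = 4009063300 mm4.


Convert: L = 7.8 m = 7800 mm, Ec = 28.2 GPa = 28200 MPa
delta = 5 * 13.1 * 7800^4 / (384 * 28200 * 4009063300)
= 5.58 mm

5.58


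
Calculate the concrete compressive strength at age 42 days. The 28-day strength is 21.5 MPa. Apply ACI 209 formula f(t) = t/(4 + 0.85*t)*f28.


f(42) = 42 / (4 + 0.85 * 42) * 21.5
= 42 / 39.7 * 21.5
= 22.75 MPa

22.75


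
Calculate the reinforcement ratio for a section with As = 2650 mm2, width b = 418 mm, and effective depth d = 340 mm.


rho = As / (b * d)
= 2650 / (418 * 340)
= 0.0186

0.0186


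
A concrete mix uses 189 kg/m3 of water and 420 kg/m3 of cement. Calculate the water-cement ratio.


w/c = water / cement
w/c = 189 / 420 = 0.45

0.45


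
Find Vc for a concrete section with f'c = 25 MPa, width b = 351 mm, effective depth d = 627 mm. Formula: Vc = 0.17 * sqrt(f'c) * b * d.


Vc = 0.17 * sqrt(25) * 351 * 627 / 1000
= 187.07 kN

187.07


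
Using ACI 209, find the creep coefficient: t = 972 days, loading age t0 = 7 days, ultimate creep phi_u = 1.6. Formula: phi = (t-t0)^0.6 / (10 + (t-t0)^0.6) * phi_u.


dt = 972 - 7 = 965
phi = 965^0.6 / (10 + 965^0.6) * 1.6
= 1.377

1.377


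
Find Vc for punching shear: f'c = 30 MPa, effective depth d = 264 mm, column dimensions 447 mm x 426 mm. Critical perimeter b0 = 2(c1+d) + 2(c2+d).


b0 = 2*(447 + 264) + 2*(426 + 264) = 2802 mm
Vc = 0.33 * sqrt(30) * 2802 * 264 / 1000
= 1337.05 kN

1337.05


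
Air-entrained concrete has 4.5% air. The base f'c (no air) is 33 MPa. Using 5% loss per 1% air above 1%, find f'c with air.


Strength loss = (4.5 - 1) * 5 = 17.5%
f'c = 33 * (1 - 17.5/100)
= 27.22 MPa

27.22


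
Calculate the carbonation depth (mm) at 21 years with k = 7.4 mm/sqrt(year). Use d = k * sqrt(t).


depth = k * sqrt(t)
= 7.4 * sqrt(21)
= 33.91 mm

33.91


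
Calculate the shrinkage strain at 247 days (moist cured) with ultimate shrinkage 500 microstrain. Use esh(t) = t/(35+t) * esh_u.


esh(247) = 247 / (35 + 247) * 500
= 247 / 282 * 500
= 437.9 microstrain

437.9


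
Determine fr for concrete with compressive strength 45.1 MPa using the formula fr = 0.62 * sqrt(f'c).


fr = 0.62 * sqrt(45.1)
= 4.164 MPa

4.164


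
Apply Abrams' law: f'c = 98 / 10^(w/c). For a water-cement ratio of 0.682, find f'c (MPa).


f'c = 98 / 10^0.682
= 98 / 4.808
= 20.38 MPa

20.38


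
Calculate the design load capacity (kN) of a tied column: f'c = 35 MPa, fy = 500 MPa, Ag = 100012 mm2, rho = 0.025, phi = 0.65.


Ast = rho * Ag = 0.025 * 100012 = 2500.3 mm2
phi*Pn = 0.65 * 0.80 * (0.85 * 35 * (100012 - 2500.3) + 500 * 2500.3) / 1000
= 2158.58 kN

2158.58


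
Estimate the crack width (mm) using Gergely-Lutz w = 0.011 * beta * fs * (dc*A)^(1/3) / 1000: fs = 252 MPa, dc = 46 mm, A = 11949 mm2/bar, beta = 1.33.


w = 0.011 * beta * fs * (dc * A)^(1/3) / 1000
= 0.011 * 1.33 * 252 * (46 * 11949)^(1/3) / 1000
= 0.302 mm

0.302


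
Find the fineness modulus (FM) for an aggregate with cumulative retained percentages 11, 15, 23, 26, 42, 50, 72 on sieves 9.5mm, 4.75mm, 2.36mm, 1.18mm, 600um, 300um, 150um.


FM = sum(cumulative % retained) / 100
= 239 / 100
= 2.39

2.39


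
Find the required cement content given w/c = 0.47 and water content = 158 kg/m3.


Cement = water / (w/c)
= 158 / 0.47
= 336.2 kg/m3

336.2


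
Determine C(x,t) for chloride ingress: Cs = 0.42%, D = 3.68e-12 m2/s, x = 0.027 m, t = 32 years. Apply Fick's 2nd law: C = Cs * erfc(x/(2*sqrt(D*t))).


t_seconds = 32 * 365.25 * 24 * 3600 = 1009843200.0 s
arg = 0.027 / (2 * sqrt(3.68e-12 * 1009843200.0))
= 0.2215
erfc(0.2215) = 0.7541
C = 0.42 * 0.7541 = 0.3167%

0.3167


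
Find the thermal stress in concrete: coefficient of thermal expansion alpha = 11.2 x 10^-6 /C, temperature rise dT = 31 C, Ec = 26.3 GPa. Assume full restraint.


sigma = alpha * dT * Ec
= 11.2e-6 * 31 * 26.3 * 1000
= 9.131 MPa

9.131


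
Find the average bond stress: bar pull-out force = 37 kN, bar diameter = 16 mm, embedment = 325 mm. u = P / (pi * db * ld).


u = P / (pi * db * ld)
= 37 * 1000 / (pi * 16 * 325)
= 2.265 MPa

2.265


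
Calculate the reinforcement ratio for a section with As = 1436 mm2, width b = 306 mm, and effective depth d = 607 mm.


rho = As / (b * d)
= 1436 / (306 * 607)
= 0.0077

0.0077


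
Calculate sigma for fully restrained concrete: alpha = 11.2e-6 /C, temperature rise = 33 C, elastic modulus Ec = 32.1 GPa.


sigma = alpha * dT * Ec
= 11.2e-6 * 33 * 32.1 * 1000
= 11.864 MPa

11.864


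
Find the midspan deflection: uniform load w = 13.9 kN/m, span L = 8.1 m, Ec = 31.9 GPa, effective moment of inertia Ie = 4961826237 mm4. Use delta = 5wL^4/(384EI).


Convert: L = 8.1 m = 8100 mm, Ec = 31.9 GPa = 31900 MPa
delta = 5 * 13.9 * 8100^4 / (384 * 31900 * 4961826237)
= 4.92 mm

4.92


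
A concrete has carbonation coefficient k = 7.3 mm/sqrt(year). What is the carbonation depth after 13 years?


depth = k * sqrt(t)
= 7.3 * sqrt(13)
= 26.32 mm

26.32


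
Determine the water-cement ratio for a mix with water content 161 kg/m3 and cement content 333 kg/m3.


w/c = water / cement
w/c = 161 / 333 = 0.483

0.483


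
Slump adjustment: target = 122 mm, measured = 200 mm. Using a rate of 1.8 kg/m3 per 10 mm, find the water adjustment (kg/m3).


Difference = 122 - 200 = -78 mm
Water adjustment = -78 * 1.8 / 10 = -14.0 kg/m3

-14.0


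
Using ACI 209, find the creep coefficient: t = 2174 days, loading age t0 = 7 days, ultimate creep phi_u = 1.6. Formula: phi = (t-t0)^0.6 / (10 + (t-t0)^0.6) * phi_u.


dt = 2174 - 7 = 2167
phi = 2167^0.6 / (10 + 2167^0.6) * 1.6
= 1.455

1.455


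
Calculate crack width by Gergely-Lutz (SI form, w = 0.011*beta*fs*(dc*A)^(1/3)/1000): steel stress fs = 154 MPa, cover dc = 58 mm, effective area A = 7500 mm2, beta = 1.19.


w = 0.011 * beta * fs * (dc * A)^(1/3) / 1000
= 0.011 * 1.19 * 154 * (58 * 7500)^(1/3) / 1000
= 0.153 mm

0.153


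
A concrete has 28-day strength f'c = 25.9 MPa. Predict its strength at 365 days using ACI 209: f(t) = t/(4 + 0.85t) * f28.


f(365) = 365 / (4 + 0.85 * 365) * 25.9
= 365 / 314.25 * 25.9
= 30.08 MPa

30.08


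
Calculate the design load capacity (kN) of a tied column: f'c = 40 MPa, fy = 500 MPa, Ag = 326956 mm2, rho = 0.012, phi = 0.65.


Ast = rho * Ag = 0.012 * 326956 = 3923.472 mm2
phi*Pn = 0.65 * 0.80 * (0.85 * 40 * (326956 - 3923.472) + 500 * 3923.472) / 1000
= 6731.32 kN

6731.32


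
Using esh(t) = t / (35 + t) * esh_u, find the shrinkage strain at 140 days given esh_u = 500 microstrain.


esh(140) = 140 / (35 + 140) * 500
= 140 / 175 * 500
= 400.0 microstrain

400.0


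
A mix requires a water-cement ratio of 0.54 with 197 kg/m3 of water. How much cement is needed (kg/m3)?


Cement = water / (w/c)
= 197 / 0.54
= 364.8 kg/m3

364.8


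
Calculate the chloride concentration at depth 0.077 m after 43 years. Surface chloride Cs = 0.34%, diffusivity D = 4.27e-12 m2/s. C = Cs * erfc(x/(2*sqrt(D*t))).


t_seconds = 43 * 365.25 * 24 * 3600 = 1356976800.0 s
arg = 0.077 / (2 * sqrt(4.27e-12 * 1356976800.0))
= 0.5058
erfc(0.5058) = 0.4744
C = 0.34 * 0.4744 = 0.1613%

0.1613


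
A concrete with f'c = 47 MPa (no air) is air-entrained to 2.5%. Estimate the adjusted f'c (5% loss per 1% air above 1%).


Strength loss = (2.5 - 1) * 5 = 7.5%
f'c = 47 * (1 - 7.5/100)
= 43.48 MPa

43.48


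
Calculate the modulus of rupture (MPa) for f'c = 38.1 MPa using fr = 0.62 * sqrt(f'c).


fr = 0.62 * sqrt(38.1)
= 3.827 MPa

3.827


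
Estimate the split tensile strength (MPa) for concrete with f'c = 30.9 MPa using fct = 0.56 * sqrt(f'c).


fct = 0.56 * sqrt(30.9)
= 0.56 * 5.559
= 3.113 MPa

3.113


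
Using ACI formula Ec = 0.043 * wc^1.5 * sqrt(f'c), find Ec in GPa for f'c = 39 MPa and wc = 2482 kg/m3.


Ec = 0.043 * 2482^1.5 * sqrt(39) / 1000
= 33.2 GPa

33.2


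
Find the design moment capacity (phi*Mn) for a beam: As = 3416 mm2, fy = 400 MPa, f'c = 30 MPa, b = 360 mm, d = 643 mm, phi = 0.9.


a = As * fy / (0.85 * f'c * b)
= 3416 * 400 / (0.85 * 30 * 360)
= 148.8453 mm
Mn = As * fy * (d - a/2) / 10^6
= 776.9041 kN-m
phi*Mn = 0.9 * 776.9041 = 699.21 kN-m

699.21


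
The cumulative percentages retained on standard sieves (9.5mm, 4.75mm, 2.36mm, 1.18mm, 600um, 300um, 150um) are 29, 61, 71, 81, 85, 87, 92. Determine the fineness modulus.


FM = sum(cumulative % retained) / 100
= 506 / 100
= 5.06

5.06


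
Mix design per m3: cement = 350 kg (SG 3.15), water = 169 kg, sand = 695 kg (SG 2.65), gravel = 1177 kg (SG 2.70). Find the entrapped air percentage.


Vol cement = 350 / (3.15 * 1000) = 0.111111 m3
Vol water = 169 / 1000 = 0.169 m3
Vol sand = 695 / (2.65 * 1000) = 0.262264 m3
Vol gravel = 1177 / (2.70 * 1000) = 0.435926 m3
Total solid + water volume = 0.978301 m3
Air = (1 - 0.978301) * 100 = 2.17%

2.17


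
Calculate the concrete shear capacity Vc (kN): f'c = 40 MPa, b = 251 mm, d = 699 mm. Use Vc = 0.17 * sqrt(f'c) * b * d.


Vc = 0.17 * sqrt(40) * 251 * 699 / 1000
= 188.64 kN

188.64


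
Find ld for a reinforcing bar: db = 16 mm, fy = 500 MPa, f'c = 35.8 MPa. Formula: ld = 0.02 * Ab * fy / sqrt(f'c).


Ab = pi * 16^2 / 4 = 201.062 mm2
ld = 0.02 * 201.062 * 500 / sqrt(35.8)
= 336.0 mm

336.0


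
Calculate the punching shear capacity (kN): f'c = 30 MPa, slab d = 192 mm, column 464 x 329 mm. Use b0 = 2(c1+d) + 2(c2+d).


b0 = 2*(464 + 192) + 2*(329 + 192) = 2354 mm
Vc = 0.33 * sqrt(30) * 2354 * 192 / 1000
= 816.93 kN

816.93


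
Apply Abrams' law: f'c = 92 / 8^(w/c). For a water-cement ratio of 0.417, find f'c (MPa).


f'c = 92 / 8^0.417
= 92 / 2.38
= 38.65 MPa

38.65


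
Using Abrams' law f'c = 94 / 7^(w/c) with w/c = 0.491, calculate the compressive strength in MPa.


f'c = 94 / 7^0.491
= 94 / 2.6
= 36.16 MPa

36.16


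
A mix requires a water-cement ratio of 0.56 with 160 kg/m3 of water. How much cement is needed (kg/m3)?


Cement = water / (w/c)
= 160 / 0.56
= 285.7 kg/m3

285.7


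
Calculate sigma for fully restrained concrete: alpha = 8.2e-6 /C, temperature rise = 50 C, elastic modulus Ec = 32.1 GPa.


sigma = alpha * dT * Ec
= 8.2e-6 * 50 * 32.1 * 1000
= 13.161 MPa

13.161


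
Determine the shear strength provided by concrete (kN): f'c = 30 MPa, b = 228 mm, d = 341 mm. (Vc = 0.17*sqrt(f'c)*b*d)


Vc = 0.17 * sqrt(30) * 228 * 341 / 1000
= 72.39 kN

72.39


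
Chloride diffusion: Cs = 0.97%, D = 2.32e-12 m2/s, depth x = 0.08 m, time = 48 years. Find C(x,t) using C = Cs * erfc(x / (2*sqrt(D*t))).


t_seconds = 48 * 365.25 * 24 * 3600 = 1514764800.0 s
arg = 0.08 / (2 * sqrt(2.32e-12 * 1514764800.0))
= 0.6748
erfc(0.6748) = 0.34
C = 0.97 * 0.34 = 0.3298%

0.3298


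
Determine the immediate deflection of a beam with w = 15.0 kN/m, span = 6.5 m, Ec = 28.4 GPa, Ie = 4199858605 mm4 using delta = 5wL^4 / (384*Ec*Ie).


Convert: L = 6.5 m = 6500 mm, Ec = 28.4 GPa = 28400 MPa
delta = 5 * 15.0 * 6500^4 / (384 * 28400 * 4199858605)
= 2.92 mm

2.92


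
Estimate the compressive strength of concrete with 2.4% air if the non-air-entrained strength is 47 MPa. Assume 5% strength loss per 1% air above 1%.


Strength loss = (2.4 - 1) * 5 = 7.0%
f'c = 47 * (1 - 7.0/100)
= 43.71 MPa

43.71


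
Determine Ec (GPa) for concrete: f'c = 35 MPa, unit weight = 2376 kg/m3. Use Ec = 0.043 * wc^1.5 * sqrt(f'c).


Ec = 0.043 * 2376^1.5 * sqrt(35) / 1000
= 29.46 GPa

29.46


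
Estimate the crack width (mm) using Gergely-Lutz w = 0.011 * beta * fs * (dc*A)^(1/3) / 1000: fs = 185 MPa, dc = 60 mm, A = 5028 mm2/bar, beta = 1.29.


w = 0.011 * beta * fs * (dc * A)^(1/3) / 1000
= 0.011 * 1.29 * 185 * (60 * 5028)^(1/3) / 1000
= 0.176 mm

0.176


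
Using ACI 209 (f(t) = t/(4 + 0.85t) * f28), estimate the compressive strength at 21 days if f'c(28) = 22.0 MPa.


f(21) = 21 / (4 + 0.85 * 21) * 22.0
= 21 / 21.85 * 22.0
= 21.14 MPa

21.14


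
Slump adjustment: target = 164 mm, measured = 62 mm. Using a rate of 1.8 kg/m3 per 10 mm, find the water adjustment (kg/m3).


Difference = 164 - 62 = 102 mm
Water adjustment = 102 * 1.8 / 10 = 18.4 kg/m3

18.4


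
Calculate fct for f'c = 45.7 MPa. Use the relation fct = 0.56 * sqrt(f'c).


fct = 0.56 * sqrt(45.7)
= 0.56 * 6.76
= 3.786 MPa

3.786


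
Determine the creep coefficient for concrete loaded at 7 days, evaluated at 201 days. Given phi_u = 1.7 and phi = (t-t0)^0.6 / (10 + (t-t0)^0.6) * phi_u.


dt = 201 - 7 = 194
phi = 194^0.6 / (10 + 194^0.6) * 1.7
= 1.194

1.194


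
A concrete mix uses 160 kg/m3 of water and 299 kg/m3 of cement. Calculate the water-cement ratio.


w/c = water / cement
w/c = 160 / 299 = 0.535

0.535


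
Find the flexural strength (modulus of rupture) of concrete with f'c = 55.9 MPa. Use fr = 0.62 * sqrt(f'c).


fr = 0.62 * sqrt(55.9)
= 4.636 MPa

4.636


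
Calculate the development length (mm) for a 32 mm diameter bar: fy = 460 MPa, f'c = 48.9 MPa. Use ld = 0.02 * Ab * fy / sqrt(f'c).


Ab = pi * 32^2 / 4 = 804.248 mm2
ld = 0.02 * 804.248 * 460 / sqrt(48.9)
= 1058.1 mm

1058.1


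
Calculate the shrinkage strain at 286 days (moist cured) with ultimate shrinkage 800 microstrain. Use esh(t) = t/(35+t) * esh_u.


esh(286) = 286 / (35 + 286) * 800
= 286 / 321 * 800
= 712.8 microstrain

712.8


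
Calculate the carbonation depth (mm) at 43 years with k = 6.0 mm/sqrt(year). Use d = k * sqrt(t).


depth = k * sqrt(t)
= 6.0 * sqrt(43)
= 39.34 mm

39.34


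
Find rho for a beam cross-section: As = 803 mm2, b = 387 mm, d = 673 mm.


rho = As / (b * d)
= 803 / (387 * 673)
= 0.0031

0.0031


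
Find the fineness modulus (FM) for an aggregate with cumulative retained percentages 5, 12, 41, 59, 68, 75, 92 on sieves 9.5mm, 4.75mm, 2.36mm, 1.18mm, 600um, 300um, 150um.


FM = sum(cumulative % retained) / 100
= 352 / 100
= 3.52

3.52


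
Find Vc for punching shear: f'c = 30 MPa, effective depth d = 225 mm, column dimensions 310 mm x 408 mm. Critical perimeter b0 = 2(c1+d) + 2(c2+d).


b0 = 2*(310 + 225) + 2*(408 + 225) = 2336 mm
Vc = 0.33 * sqrt(30) * 2336 * 225 / 1000
= 950.01 kN

950.01


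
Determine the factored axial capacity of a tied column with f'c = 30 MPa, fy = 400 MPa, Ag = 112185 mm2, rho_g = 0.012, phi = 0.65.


Ast = rho * Ag = 0.012 * 112185 = 1346.22 mm2
phi*Pn = 0.65 * 0.80 * (0.85 * 30 * (112185 - 1346.22) + 400 * 1346.22) / 1000
= 1749.74 kN

1749.74


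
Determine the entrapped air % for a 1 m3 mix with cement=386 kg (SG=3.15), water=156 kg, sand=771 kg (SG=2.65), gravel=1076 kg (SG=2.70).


Vol cement = 386 / (3.15 * 1000) = 0.12254 m3
Vol water = 156 / 1000 = 0.156 m3
Vol sand = 771 / (2.65 * 1000) = 0.290943 m3
Vol gravel = 1076 / (2.70 * 1000) = 0.398519 m3
Total solid + water volume = 0.968002 m3
Air = (1 - 0.968002) * 100 = 3.2%

3.2


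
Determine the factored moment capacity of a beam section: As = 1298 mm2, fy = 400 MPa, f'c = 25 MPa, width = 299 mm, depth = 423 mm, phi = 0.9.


a = As * fy / (0.85 * f'c * b)
= 1298 * 400 / (0.85 * 25 * 299)
= 81.7155 mm
Mn = As * fy * (d - a/2) / 10^6
= 198.4083 kN-m
phi*Mn = 0.9 * 198.4083 = 178.57 kN-m

178.57


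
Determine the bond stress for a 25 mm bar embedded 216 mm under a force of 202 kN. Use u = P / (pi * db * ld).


u = P / (pi * db * ld)
= 202 * 1000 / (pi * 25 * 216)
= 11.907 MPa

11.907


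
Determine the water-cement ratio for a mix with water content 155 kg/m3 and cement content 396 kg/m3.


w/c = water / cement
w/c = 155 / 396 = 0.391

0.391


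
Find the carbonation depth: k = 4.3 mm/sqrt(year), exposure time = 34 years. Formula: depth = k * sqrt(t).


depth = k * sqrt(t)
= 4.3 * sqrt(34)
= 25.07 mm

25.07


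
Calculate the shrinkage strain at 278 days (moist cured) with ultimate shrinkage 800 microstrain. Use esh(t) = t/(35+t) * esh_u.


esh(278) = 278 / (35 + 278) * 800
= 278 / 313 * 800
= 710.5 microstrain

710.5


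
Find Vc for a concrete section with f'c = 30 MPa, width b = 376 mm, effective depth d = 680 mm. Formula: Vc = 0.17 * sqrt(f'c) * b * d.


Vc = 0.17 * sqrt(30) * 376 * 680 / 1000
= 238.07 kN

238.07


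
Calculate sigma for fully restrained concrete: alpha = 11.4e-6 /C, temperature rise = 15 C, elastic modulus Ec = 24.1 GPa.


sigma = alpha * dT * Ec
= 11.4e-6 * 15 * 24.1 * 1000
= 4.121 MPa

4.121


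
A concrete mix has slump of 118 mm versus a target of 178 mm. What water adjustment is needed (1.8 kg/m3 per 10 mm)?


Difference = 178 - 118 = 60 mm
Water adjustment = 60 * 1.8 / 10 = 10.8 kg/m3

10.8


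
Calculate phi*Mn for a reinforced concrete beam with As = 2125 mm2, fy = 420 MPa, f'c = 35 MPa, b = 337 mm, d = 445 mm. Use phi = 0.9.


a = As * fy / (0.85 * f'c * b)
= 2125 * 420 / (0.85 * 35 * 337)
= 89.0208 mm
Mn = As * fy * (d - a/2) / 10^6
= 357.437 kN-m
phi*Mn = 0.9 * 357.437 = 321.69 kN-m

321.69


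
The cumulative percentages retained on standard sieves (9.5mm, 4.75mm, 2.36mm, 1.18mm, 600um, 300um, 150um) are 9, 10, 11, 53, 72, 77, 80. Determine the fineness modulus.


FM = sum(cumulative % retained) / 100
= 312 / 100
= 3.12

3.12


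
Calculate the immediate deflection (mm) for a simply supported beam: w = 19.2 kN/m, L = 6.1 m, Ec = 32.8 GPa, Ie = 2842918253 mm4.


Convert: L = 6.1 m = 6100 mm, Ec = 32.8 GPa = 32800 MPa
delta = 5 * 19.2 * 6100^4 / (384 * 32800 * 2842918253)
= 3.71 mm

3.71


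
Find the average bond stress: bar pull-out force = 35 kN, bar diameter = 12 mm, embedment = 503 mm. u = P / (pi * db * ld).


u = P / (pi * db * ld)
= 35 * 1000 / (pi * 12 * 503)
= 1.846 MPa

1.846


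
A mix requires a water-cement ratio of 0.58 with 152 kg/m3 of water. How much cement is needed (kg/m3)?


Cement = water / (w/c)
= 152 / 0.58
= 262.1 kg/m3

262.1


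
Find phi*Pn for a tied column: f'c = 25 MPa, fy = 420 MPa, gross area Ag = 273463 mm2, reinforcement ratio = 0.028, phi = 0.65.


Ast = rho * Ag = 0.028 * 273463 = 7656.964 mm2
phi*Pn = 0.65 * 0.80 * (0.85 * 25 * (273463 - 7656.964) + 420 * 7656.964) / 1000
= 4609.44 kN

4609.44


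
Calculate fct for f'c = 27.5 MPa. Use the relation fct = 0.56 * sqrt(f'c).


fct = 0.56 * sqrt(27.5)
= 0.56 * 5.244
= 2.937 MPa

2.937


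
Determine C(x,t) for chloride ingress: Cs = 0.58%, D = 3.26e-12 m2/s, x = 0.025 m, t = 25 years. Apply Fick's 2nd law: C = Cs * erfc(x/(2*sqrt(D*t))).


t_seconds = 25 * 365.25 * 24 * 3600 = 788940000.0 s
arg = 0.025 / (2 * sqrt(3.26e-12 * 788940000.0))
= 0.2465
erfc(0.2465) = 0.7274
C = 0.58 * 0.7274 = 0.4219%

0.4219


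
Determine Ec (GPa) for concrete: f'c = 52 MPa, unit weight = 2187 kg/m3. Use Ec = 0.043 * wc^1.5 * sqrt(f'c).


Ec = 0.043 * 2187^1.5 * sqrt(52) / 1000
= 31.71 GPa

31.71


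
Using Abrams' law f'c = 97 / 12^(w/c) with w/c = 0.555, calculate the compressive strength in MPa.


f'c = 97 / 12^0.555
= 97 / 3.971
= 24.42 MPa

24.42


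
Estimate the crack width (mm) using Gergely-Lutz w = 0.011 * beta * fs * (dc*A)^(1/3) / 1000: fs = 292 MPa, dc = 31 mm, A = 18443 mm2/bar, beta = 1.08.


w = 0.011 * beta * fs * (dc * A)^(1/3) / 1000
= 0.011 * 1.08 * 292 * (31 * 18443)^(1/3) / 1000
= 0.288 mm

0.288


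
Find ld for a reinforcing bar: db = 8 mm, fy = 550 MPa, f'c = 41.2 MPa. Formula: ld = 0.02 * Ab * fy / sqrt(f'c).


Ab = pi * 8^2 / 4 = 50.265 mm2
ld = 0.02 * 50.265 * 550 / sqrt(41.2)
= 86.1 mm

86.1


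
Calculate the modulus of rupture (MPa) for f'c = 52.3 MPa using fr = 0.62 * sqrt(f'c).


fr = 0.62 * sqrt(52.3)
= 4.484 MPa

4.484


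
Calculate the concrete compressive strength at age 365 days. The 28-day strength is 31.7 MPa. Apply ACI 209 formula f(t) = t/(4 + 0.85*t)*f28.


f(365) = 365 / (4 + 0.85 * 365) * 31.7
= 365 / 314.25 * 31.7
= 36.82 MPa

36.82


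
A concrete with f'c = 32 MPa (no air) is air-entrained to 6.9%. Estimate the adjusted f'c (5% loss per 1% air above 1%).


Strength loss = (6.9 - 1) * 5 = 29.5%
f'c = 32 * (1 - 29.5/100)
= 22.56 MPa

22.56


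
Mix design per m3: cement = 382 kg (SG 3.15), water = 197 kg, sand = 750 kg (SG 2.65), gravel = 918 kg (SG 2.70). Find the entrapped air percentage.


Vol cement = 382 / (3.15 * 1000) = 0.12127 m3
Vol water = 197 / 1000 = 0.197 m3
Vol sand = 750 / (2.65 * 1000) = 0.283019 m3
Vol gravel = 918 / (2.70 * 1000) = 0.34 m3
Total solid + water volume = 0.941289 m3
Air = (1 - 0.941289) * 100 = 5.87%

5.87


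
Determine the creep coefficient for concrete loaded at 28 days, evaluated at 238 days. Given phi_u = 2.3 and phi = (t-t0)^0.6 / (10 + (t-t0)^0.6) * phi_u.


dt = 238 - 28 = 210
phi = 210^0.6 / (10 + 210^0.6) * 2.3
= 1.638

1.638


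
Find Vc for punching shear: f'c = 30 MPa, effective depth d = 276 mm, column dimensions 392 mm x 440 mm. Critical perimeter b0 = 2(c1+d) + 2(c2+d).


b0 = 2*(392 + 276) + 2*(440 + 276) = 2768 mm
Vc = 0.33 * sqrt(30) * 2768 * 276 / 1000
= 1380.86 kN

1380.86


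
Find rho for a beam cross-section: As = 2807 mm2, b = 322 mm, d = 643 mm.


rho = As / (b * d)
= 2807 / (322 * 643)
= 0.0136

0.0136


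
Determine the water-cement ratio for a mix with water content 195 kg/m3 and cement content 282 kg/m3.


w/c = water / cement
w/c = 195 / 282 = 0.691

0.691


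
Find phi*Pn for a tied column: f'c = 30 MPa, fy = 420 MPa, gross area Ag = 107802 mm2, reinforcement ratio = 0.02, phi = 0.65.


Ast = rho * Ag = 0.02 * 107802 = 2156.04 mm2
phi*Pn = 0.65 * 0.80 * (0.85 * 30 * (107802 - 2156.04) + 420 * 2156.04) / 1000
= 1871.74 kN

1871.74


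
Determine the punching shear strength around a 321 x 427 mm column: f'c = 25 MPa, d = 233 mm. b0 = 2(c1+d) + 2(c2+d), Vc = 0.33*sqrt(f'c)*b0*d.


b0 = 2*(321 + 233) + 2*(427 + 233) = 2428 mm
Vc = 0.33 * sqrt(25) * 2428 * 233 / 1000
= 933.44 kN

933.44


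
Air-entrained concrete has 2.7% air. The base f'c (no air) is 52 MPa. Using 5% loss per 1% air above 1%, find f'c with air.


Strength loss = (2.7 - 1) * 5 = 8.5%
f'c = 52 * (1 - 8.5/100)
= 47.58 MPa

47.58


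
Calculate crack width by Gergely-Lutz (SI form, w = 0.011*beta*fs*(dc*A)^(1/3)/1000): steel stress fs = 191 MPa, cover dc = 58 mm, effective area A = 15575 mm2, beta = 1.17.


w = 0.011 * beta * fs * (dc * A)^(1/3) / 1000
= 0.011 * 1.17 * 191 * (58 * 15575)^(1/3) / 1000
= 0.238 mm

0.238


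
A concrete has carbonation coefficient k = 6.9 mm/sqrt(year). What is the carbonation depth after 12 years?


depth = k * sqrt(t)
= 6.9 * sqrt(12)
= 23.9 mm

23.9


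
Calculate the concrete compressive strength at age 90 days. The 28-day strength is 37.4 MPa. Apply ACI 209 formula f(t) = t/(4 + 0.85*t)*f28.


f(90) = 90 / (4 + 0.85 * 90) * 37.4
= 90 / 80.5 * 37.4
= 41.81 MPa

41.81


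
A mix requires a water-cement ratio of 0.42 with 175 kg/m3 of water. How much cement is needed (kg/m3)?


Cement = water / (w/c)
= 175 / 0.42
= 416.7 kg/m3

416.7


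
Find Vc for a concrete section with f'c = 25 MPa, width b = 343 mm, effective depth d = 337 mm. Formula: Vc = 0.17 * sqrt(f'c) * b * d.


Vc = 0.17 * sqrt(25) * 343 * 337 / 1000
= 98.25 kN

98.25


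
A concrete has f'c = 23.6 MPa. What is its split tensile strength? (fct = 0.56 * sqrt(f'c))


fct = 0.56 * sqrt(23.6)
= 0.56 * 4.858
= 2.72 MPa

2.72


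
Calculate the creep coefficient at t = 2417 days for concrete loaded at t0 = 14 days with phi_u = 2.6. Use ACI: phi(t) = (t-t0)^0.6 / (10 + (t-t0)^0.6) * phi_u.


dt = 2417 - 14 = 2403
phi = 2403^0.6 / (10 + 2403^0.6) * 2.6
= 2.377

2.377


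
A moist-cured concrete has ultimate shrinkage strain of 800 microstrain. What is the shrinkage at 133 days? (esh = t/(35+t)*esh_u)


esh(133) = 133 / (35 + 133) * 800
= 133 / 168 * 800
= 633.3 microstrain

633.3


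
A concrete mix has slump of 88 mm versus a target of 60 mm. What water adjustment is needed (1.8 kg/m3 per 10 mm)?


Difference = 60 - 88 = -28 mm
Water adjustment = -28 * 1.8 / 10 = -5.0 kg/m3

-5.0


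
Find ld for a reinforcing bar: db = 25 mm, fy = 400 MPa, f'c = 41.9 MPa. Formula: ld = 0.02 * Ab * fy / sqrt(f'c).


Ab = pi * 25^2 / 4 = 490.874 mm2
ld = 0.02 * 490.874 * 400 / sqrt(41.9)
= 606.7 mm

606.7


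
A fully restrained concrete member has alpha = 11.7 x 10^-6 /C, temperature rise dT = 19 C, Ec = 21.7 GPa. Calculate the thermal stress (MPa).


sigma = alpha * dT * Ec
= 11.7e-6 * 19 * 21.7 * 1000
= 4.824 MPa

4.824


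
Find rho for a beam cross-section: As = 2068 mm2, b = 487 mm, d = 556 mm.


rho = As / (b * d)
= 2068 / (487 * 556)
= 0.0076

0.0076


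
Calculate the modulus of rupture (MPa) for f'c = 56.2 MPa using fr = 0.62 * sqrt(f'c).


fr = 0.62 * sqrt(56.2)
= 4.648 MPa

4.648


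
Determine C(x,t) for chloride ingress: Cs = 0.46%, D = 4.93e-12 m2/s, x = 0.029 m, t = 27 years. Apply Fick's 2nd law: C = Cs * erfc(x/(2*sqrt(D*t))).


t_seconds = 27 * 365.25 * 24 * 3600 = 852055200.0 s
arg = 0.029 / (2 * sqrt(4.93e-12 * 852055200.0))
= 0.2237
erfc(0.2237) = 0.7517
C = 0.46 * 0.7517 = 0.3458%

0.3458


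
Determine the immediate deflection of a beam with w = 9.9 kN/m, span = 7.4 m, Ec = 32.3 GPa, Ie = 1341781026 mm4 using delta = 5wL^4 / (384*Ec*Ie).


Convert: L = 7.4 m = 7400 mm, Ec = 32.3 GPa = 32300 MPa
delta = 5 * 9.9 * 7400^4 / (384 * 32300 * 1341781026)
= 8.92 mm

8.92


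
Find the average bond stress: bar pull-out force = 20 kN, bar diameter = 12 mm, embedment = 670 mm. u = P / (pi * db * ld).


u = P / (pi * db * ld)
= 20 * 1000 / (pi * 12 * 670)
= 0.792 MPa

0.792


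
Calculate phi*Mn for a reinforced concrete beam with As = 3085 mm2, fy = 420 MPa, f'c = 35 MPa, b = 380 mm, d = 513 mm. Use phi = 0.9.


a = As * fy / (0.85 * f'c * b)
= 3085 * 420 / (0.85 * 35 * 380)
= 114.613 mm
Mn = As * fy * (d - a/2) / 10^6
= 590.4421 kN-m
phi*Mn = 0.9 * 590.4421 = 531.4 kN-m

531.4


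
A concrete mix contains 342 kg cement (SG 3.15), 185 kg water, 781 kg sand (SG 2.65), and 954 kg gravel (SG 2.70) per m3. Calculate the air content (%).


Vol cement = 342 / (3.15 * 1000) = 0.108571 m3
Vol water = 185 / 1000 = 0.185 m3
Vol sand = 781 / (2.65 * 1000) = 0.294717 m3
Vol gravel = 954 / (2.70 * 1000) = 0.353333 m3
Total solid + water volume = 0.941622 m3
Air = (1 - 0.941622) * 100 = 5.84%

5.84


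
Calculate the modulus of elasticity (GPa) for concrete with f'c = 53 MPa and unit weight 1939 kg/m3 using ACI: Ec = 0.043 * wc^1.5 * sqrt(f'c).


Ec = 0.043 * 1939^1.5 * sqrt(53) / 1000
= 26.73 GPa

26.73


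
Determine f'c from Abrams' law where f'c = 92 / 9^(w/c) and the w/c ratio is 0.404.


f'c = 92 / 9^0.404
= 92 / 2.429
= 37.87 MPa

37.87


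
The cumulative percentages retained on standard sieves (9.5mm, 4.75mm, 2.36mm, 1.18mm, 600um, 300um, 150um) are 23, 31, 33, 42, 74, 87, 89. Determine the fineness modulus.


FM = sum(cumulative % retained) / 100
= 379 / 100
= 3.79

3.79


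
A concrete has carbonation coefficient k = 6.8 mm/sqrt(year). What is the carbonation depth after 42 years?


depth = k * sqrt(t)
= 6.8 * sqrt(42)
= 44.07 mm

44.07


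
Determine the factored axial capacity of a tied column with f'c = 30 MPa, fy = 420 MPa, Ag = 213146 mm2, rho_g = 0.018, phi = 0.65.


Ast = rho * Ag = 0.018 * 213146 = 3836.628 mm2
phi*Pn = 0.65 * 0.80 * (0.85 * 30 * (213146 - 3836.628) + 420 * 3836.628) / 1000
= 3613.36 kN

3613.36


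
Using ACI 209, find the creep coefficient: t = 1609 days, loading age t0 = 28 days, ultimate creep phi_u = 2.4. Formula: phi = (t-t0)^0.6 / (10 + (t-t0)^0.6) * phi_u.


dt = 1609 - 28 = 1581
phi = 1581^0.6 / (10 + 1581^0.6) * 2.4
= 2.142

2.142


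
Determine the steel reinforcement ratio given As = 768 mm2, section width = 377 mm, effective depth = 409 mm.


rho = As / (b * d)
= 768 / (377 * 409)
= 0.005

0.005


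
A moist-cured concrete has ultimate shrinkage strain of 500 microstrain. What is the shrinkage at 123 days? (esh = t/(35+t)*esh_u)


esh(123) = 123 / (35 + 123) * 500
= 123 / 158 * 500
= 389.2 microstrain

389.2


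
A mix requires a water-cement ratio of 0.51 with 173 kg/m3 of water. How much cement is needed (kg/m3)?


Cement = water / (w/c)
= 173 / 0.51
= 339.2 kg/m3

339.2


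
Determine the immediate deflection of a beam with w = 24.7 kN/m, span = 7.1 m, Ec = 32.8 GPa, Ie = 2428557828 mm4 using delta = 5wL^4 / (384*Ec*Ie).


Convert: L = 7.1 m = 7100 mm, Ec = 32.8 GPa = 32800 MPa
delta = 5 * 24.7 * 7100^4 / (384 * 32800 * 2428557828)
= 10.26 mm

10.26


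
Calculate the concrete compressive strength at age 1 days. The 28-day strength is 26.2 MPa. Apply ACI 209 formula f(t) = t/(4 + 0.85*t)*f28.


f(1) = 1 / (4 + 0.85 * 1) * 26.2
= 1 / 4.85 * 26.2
= 5.4 MPa

5.4


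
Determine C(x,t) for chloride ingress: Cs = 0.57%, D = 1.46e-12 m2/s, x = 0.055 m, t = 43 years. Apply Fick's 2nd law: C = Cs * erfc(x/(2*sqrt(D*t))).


t_seconds = 43 * 365.25 * 24 * 3600 = 1356976800.0 s
arg = 0.055 / (2 * sqrt(1.46e-12 * 1356976800.0))
= 0.6178
erfc(0.6178) = 0.3823
C = 0.57 * 0.3823 = 0.2179%

0.2179


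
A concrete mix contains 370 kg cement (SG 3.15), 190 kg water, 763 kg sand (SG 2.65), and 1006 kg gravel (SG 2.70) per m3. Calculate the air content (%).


Vol cement = 370 / (3.15 * 1000) = 0.11746 m3
Vol water = 190 / 1000 = 0.19 m3
Vol sand = 763 / (2.65 * 1000) = 0.287925 m3
Vol gravel = 1006 / (2.70 * 1000) = 0.372593 m3
Total solid + water volume = 0.967977 m3
Air = (1 - 0.967977) * 100 = 3.2%

3.2


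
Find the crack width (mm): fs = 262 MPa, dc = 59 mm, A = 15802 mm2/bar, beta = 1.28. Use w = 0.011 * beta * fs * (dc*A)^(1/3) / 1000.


w = 0.011 * beta * fs * (dc * A)^(1/3) / 1000
= 0.011 * 1.28 * 262 * (59 * 15802)^(1/3) / 1000
= 0.36 mm

0.36


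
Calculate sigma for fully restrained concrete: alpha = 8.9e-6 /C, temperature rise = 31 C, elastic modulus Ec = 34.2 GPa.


sigma = alpha * dT * Ec
= 8.9e-6 * 31 * 34.2 * 1000
= 9.436 MPa

9.436


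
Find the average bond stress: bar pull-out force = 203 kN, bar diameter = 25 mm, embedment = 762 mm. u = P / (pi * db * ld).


u = P / (pi * db * ld)
= 203 * 1000 / (pi * 25 * 762)
= 3.392 MPa

3.392


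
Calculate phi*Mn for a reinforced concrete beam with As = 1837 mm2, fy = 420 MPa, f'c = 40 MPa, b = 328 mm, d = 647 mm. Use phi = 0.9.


a = As * fy / (0.85 * f'c * b)
= 1837 * 420 / (0.85 * 40 * 328)
= 69.184 mm
Mn = As * fy * (d - a/2) / 10^6
= 472.4973 kN-m
phi*Mn = 0.9 * 472.4973 = 425.25 kN-m

425.25


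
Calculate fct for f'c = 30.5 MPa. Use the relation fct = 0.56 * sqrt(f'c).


fct = 0.56 * sqrt(30.5)
= 0.56 * 5.523
= 3.093 MPa

3.093


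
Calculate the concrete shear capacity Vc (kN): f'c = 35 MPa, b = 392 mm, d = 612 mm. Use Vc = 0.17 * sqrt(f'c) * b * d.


Vc = 0.17 * sqrt(35) * 392 * 612 / 1000
= 241.28 kN

241.28


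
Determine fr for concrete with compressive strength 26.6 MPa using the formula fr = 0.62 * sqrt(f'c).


fr = 0.62 * sqrt(26.6)
= 3.198 MPa

3.198


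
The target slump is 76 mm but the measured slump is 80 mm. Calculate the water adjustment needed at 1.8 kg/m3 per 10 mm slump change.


Difference = 76 - 80 = -4 mm
Water adjustment = -4 * 1.8 / 10 = -0.7 kg/m3

-0.7


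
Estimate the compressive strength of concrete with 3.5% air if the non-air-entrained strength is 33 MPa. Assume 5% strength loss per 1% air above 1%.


Strength loss = (3.5 - 1) * 5 = 12.5%
f'c = 33 * (1 - 12.5/100)
= 28.88 MPa

28.88


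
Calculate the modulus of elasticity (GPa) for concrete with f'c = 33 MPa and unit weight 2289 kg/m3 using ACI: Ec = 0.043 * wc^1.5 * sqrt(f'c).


Ec = 0.043 * 2289^1.5 * sqrt(33) / 1000
= 27.05 GPa

27.05


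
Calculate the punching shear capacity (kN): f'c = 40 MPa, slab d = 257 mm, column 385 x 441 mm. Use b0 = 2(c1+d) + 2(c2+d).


b0 = 2*(385 + 257) + 2*(441 + 257) = 2680 mm
Vc = 0.33 * sqrt(40) * 2680 * 257 / 1000
= 1437.51 kN

1437.51


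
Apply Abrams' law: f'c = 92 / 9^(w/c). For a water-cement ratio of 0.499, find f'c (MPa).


f'c = 92 / 9^0.499
= 92 / 2.993
= 30.73 MPa

30.73


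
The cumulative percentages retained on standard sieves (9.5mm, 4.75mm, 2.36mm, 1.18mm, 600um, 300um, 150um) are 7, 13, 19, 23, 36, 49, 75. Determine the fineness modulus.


FM = sum(cumulative % retained) / 100
= 222 / 100
= 2.22

2.22
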